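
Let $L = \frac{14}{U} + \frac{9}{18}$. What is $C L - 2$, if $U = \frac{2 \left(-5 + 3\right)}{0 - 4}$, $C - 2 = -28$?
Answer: $-379$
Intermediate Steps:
$C = -26$ ($C = 2 - 28 = -26$)
$U = 1$ ($U = \frac{2 \left(-2\right)}{-4} = \left(- \frac{1}{4}\right) \left(-4\right) = 1$)
$L = \frac{29}{2}$ ($L = \frac{14}{1} + \frac{9}{18} = 14 \cdot 1 + 9 \cdot \frac{1}{18} = 14 + \frac{1}{2} = \frac{29}{2} \approx 14.5$)
$C L - 2 = \left(-26\right) \frac{29}{2} - 2 = -377 - 2 = -379$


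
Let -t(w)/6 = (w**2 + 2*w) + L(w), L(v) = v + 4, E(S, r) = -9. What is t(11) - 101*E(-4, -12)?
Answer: -39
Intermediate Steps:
L(v) = 4 + v
t(w) = -24 - 18*w - 6*w**2 (t(w) = -6*((w**2 + 2*w) + (4 + w)) = -6*(4 + w**2 + 3*w) = -24 - 18*w - 6*w**2)
t(11) - 101*E(-4, -12) = (-24 - 18*11 - 6*11**2) - 101*(-9) = (-24 - 198 - 6*121) + 909 = (-24 - 198 - 726) + 909 = -948 + 909 = -39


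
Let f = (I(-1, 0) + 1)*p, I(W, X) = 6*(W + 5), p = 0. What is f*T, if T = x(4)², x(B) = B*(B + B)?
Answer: 0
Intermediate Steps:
I(W, X) = 30 + 6*W (I(W, X) = 6*(5 + W) = 30 + 6*W)
x(B) = 2*B² (x(B) = B*(2*B) = 2*B²)
f = 0 (f = ((30 + 6*(-1)) + 1)*0 = ((30 - 6) + 1)*0 = (24 + 1)*0 = 25*0 = 0)
T = 1024 (T = (2*4²)² = (2*16)² = 32² = 1024)
f*T = 0*1024 = 0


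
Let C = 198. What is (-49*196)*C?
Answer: -1901592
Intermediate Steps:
(-49*196)*C = -49*196*198 = -9604*198 = -1901592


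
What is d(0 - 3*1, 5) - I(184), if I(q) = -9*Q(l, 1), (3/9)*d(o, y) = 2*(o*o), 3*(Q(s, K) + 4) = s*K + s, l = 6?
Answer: 54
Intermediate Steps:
Q(s, K) = -4 + s/3 + K*s/3 (Q(s, K) = -4 + (s*K + s)/3 = -4 + (K*s + s)/3 = -4 + (s + K*s)/3 = -4 + (s/3 + K*s/3) = -4 + s/3 + K*s/3)
d(o, y) = 6*o**2 (d(o, y) = 3*(2*(o*o)) = 3*(2*o**2) = 6*o**2)
I(q) = 0 (I(q) = -9*(-4 + (1/3)*6 + (1/3)*1*6) = -9*(-4 + 2 + 2) = -9*0 = 0)
d(0 - 3*1, 5) - I(184) = 6*(0 - 3*1)**2 - 1*0 = 6*(0 - 3)**2 + 0 = 6*(-3)**2 + 0 = 6*9 + 0 = 54 + 0 = 54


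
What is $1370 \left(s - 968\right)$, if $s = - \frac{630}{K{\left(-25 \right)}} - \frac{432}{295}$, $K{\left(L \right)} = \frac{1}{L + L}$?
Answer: $\frac{2467783192}{59} \approx 4.1827 \cdot 10^{7}$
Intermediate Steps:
$K{\left(L \right)} = \frac{1}{2 L}$
$s = \frac{9292068}{295}$ ($s = - \frac{630}{\frac{1}{2} \frac{1}{-25}} - \frac{432}{295} = - \frac{630}{\frac{1}{2} \left(- \frac{1}{25}\right)} - \frac{432}{295} = - \frac{630}{- \frac{1}{50}} - \frac{432}{295} = \left(-630\right) \left(-50\right) - \frac{432}{295} = 31500 - \frac{432}{295} = \frac{9292068}{295} \approx 31499.0$)
$1370 \left(s - 968\right) = 1370 \left(\frac{9292068}{295} - 968\right) = 1370 \cdot \frac{9006508}{295} = \frac{2467783192}{59}$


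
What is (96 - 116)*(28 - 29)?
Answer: 20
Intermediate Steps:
(96 - 116)*(28 - 29) = -20*(-1) = 20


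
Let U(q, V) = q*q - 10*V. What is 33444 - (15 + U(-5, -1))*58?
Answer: 30544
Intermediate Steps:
U(q, V) = q² - 10*V
33444 - (15 + U(-5, -1))*58 = 33444 - (15 + ((-5)² - 10*(-1)))*58 = 33444 - (15 + (25 + 10))*58 = 33444 - (15 + 35)*58 = 33444 - 50*58 = 33444 - 1*2900 = 33444 - 2900 = 30544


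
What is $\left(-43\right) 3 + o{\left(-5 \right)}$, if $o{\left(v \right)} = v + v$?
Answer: $-139$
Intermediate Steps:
$o{\left(v \right)} = 2 v$
$\left(-43\right) 3 + o{\left(-5 \right)} = \left(-43\right) 3 + 2 \left(-5\right) = -129 - 10 = -139$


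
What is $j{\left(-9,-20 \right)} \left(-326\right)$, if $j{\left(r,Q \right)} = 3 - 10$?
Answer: $2282$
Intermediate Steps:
$j{\left(r,Q \right)} = -7$
$j{\left(-9,-20 \right)} \left(-326\right) = \left(-7\right) \left(-326\right) = 2282$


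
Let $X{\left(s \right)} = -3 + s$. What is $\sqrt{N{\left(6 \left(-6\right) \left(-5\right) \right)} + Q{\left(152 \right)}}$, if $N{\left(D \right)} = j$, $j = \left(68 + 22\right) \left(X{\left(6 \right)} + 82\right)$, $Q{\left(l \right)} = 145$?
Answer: $\sqrt{7795} \approx 88.289$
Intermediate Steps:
$j = 7650$ ($j = \left(68 + 22\right) \left(\left(-3 + 6\right) + 82\right) = 90 \left(3 + 82\right) = 90 \cdot 85 = 7650$)
$N{\left(D \right)} = 7650$
$\sqrt{N{\left(6 \left(-6\right) \left(-5\right) \right)} + Q{\left(152 \right)}} = \sqrt{7650 + 145} = \sqrt{7795}$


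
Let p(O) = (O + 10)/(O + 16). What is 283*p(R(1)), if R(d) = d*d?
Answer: 3113/17 ≈ 183.12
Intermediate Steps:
R(d) = d**2
p(O) = (10 + O)/(16 + O)
283*p(R(1)) = 283*((10 + 1**2)/(16 + 1**2)) = 283*((10 + 1)/(16 + 1)) = 283*(11/17) = 3113/17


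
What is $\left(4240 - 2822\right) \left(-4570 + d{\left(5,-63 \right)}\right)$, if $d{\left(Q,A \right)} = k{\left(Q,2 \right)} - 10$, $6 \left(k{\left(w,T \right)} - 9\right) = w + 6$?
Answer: $- \frac{19437235}{3} \approx -6.4791 \cdot 10^{6}$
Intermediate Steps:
$k{\left(w,T \right)} = 10 + \frac{w}{6}$ ($k{\left(w,T \right)} = 9 + \frac{w + 6}{6} = 9 + \frac{6 + w}{6} = 9 + \left(1 + \frac{w}{6}\right) = 10 + \frac{w}{6}$)
$d{\left(Q,A \right)} = \frac{Q}{6}$ ($d{\left(Q,A \right)} = \left(10 + \frac{Q}{6}\right) - 10 = \frac{Q}{6}$)
$\left(4240 - 2822\right) \left(-4570 + d{\left(5,-63 \right)}\right) = \left(4240 - 2822\right) \left(-4570 + \frac{1}{6} \cdot 5\right) = 1418 \left(-4570 + \frac{5}{6}\right) = 1418 \left(- \frac{27415}{6}\right) = - \frac{19437235}{3}$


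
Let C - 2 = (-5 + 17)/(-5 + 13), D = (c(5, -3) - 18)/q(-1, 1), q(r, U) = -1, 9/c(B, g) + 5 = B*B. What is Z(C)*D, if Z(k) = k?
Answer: 2457/40 ≈ 61.425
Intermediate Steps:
c(B, g) = 9/(-5 + B**2) (c(B, g) = 9/(-5 + B*B) = 9/(-5 + B**2))
D = 351/20 (D = (9/(-5 + 5**2) - 18)/(-1) = (9/(-5 + 25) - 18)*(-1) = (9/20 - 18)*(-1) = -351/20*(-1) = 351/20 ≈ 17.550)
C = 7/2 (C = 2 + (-5 + 17)/(-5 + 13) = 2 + 12/8 = 2 + 12*(1/8) = 2 + 3/2 = 7/2 ≈ 3.5000)
Z(C)*D = (7/2)*(351/20) = 2457/40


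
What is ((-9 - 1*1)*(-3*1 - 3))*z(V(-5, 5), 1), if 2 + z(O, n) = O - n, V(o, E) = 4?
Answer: 60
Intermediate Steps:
z(O, n) = -2 + O - n (z(O, n) = -2 + (O - n) = -2 + O - n)
((-9 - 1*1)*(-3*1 - 3))*z(V(-5, 5), 1) = ((-9 - 1*1)*(-3*1 - 3))*(-2 + 4 - 1*1) = ((-9 - 1)*(-3 - 3))*(-2 + 4 - 1) = -10*(-6)*1 = 60*1 = 60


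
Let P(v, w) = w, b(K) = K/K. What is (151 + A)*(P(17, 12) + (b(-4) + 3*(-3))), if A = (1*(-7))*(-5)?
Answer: 744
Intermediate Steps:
b(K) = 1
A = 35 (A = -7*(-5) = 35)
(151 + A)*(P(17, 12) + (b(-4) + 3*(-3))) = (151 + 35)*(12 + (1 + 3*(-3))) = 186*(12 + (1 - 9)) = 186*(12 - 8) = 186*4 = 744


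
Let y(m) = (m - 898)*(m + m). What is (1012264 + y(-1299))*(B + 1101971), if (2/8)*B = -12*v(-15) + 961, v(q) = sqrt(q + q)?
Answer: 7431154207050 - 322563360*I*sqrt(30) ≈ 7.4312e+12 - 1.7668e+9*I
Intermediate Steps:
y(m) = 2*m*(-898 + m) (y(m) = (-898 + m)*(2*m) = 2*m*(-898 + m))
v(q) = sqrt(2)*sqrt(q) (v(q) = sqrt(2*q) = sqrt(2)*sqrt(q))
B = 3844 - 48*I*sqrt(30) (B = 4*(-12*sqrt(2)*sqrt(-15) + 961) = 4*(-12*sqrt(2)*I*sqrt(15) + 961) = 4*(-12*I*sqrt(30) + 961) = 4*(961 - 12*I*sqrt(30)) = 3844 - 48*I*sqrt(30) ≈ 3844.0 - 262.91*I)
(1012264 + y(-1299))*(B + 1101971) = (1012264 + 2*(-1299)*(-898 - 1299))*((3844 - 48*I*sqrt(30)) + 1101971) = (1012264 + 2*(-1299)*(-2197))*(1105815 - 48*I*sqrt(30)) = (1012264 + 5707806)*(1105815 - 48*I*sqrt(30)) = 6720070*(1105815 - 48*I*sqrt(30)) = 7431154207050 - 322563360*I*sqrt(30)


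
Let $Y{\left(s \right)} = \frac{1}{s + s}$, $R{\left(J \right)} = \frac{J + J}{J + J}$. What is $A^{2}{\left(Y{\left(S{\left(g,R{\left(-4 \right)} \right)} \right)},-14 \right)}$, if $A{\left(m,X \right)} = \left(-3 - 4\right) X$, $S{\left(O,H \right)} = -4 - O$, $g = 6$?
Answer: $9604$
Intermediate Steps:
$R{\left(J \right)} = 1$ ($R{\left(J \right)} = \frac{2 J}{2 J} = 2 J \frac{1}{2 J} = 1$)
$Y{\left(s \right)} = \frac{1}{2 s}$
$A{\left(m,X \right)} = - 7 X$
$A^{2}{\left(Y{\left(S{\left(g,R{\left(-4 \right)} \right)} \right)},-14 \right)} = \left(\left(-7\right) \left(-14\right)\right)^{2} = 98^{2} = 9604$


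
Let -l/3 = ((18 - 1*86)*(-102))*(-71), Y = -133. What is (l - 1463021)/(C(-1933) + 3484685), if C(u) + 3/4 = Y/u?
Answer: 110931004/26943579153 ≈ 0.0041172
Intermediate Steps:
C(u) = -¾ - 133/u
l = 1477368 (l = -3*(18 - 1*86)*(-102)*(-71) = -3*(18 - 86)*(-102)*(-71) = -3*(-68*(-102))*(-71) = -20808*(-71) = -3*(-492456) = 1477368)
(l - 1463021)/(C(-1933) + 3484685) = (1477368 - 1463021)/((-¾ - 133/(-1933)) + 3484685) = 14347/((-¾ - 133*(-1/1933)) + 3484685) = 14347/((-¾ + 133/1933) + 3484685) = 14347/(-5267/7732 + 3484685) = 14347/(26943579153/7732) = 14347*(7732/26943579153) = 110931004/26943579153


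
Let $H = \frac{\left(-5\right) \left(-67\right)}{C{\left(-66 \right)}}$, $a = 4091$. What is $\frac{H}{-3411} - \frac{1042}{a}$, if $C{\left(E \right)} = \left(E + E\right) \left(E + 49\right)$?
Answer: $- \frac{7977134413}{31313675844} \approx -0.25475$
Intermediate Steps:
$C{\left(E \right)} = 2 E \left(49 + E\right)$
$H = \frac{335}{2244}$ ($H = \frac{\left(-5\right) \left(-67\right)}{2 \left(-66\right) \left(49 - 66\right)} = \frac{335}{2 \left(-66\right) \left(-17\right)} = \frac{335}{2244} \approx 0.14929$)
$\frac{H}{-3411} - \frac{1042}{a} = \frac{335}{2244 \left(-3411\right)} - \frac{1042}{4091} = \frac{335}{2244} \left(- \frac{1}{3411}\right) - \frac{1042}{4091} = - \frac{335}{7654284} - \frac{1042}{4091} = - \frac{7977134413}{31313675844}$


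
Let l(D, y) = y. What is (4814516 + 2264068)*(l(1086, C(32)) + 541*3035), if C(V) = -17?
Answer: 11622454484112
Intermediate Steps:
(4814516 + 2264068)*(l(1086, C(32)) + 541*3035) = (4814516 + 2264068)*(-17 + 541*3035) = 7078584*(-17 + 1641935) = 7078584*1641918 = 11622454484112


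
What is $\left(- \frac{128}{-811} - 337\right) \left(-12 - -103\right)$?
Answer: $- \frac{24859289}{811} \approx -30653.0$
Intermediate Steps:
$\left(- \frac{128}{-811} - 337\right) \left(-12 - -103\right) = \left(\left(-128\right) \left(- \frac{1}{811}\right) - 337\right) \left(-12 + 103\right) = \left(\frac{128}{811} - 337\right) 91 = \left(- \frac{273179}{811}\right) 91 = - \frac{24859289}{811}$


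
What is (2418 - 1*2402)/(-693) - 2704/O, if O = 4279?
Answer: -176576/269577 ≈ -0.65501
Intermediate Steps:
(2418 - 1*2402)/(-693) - 2704/O = (2418 - 1*2402)/(-693) - 2704/4279 = (2418 - 2402)*(-1/693) - 2704*1/4279 = 16*(-1/693) - 2704/4279 = -16/693 - 2704/4279 = -176576/269577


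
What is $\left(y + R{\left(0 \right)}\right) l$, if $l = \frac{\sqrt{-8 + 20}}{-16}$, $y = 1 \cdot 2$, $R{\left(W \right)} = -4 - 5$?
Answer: $\frac{7 \sqrt{3}}{8} \approx 1.5155$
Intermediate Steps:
$R{\left(W \right)} = -9$ ($R{\left(W \right)} = -4 - 5 = -9$)
$y = 2$
$l = - \frac{\sqrt{3}}{8}$ ($l = \sqrt{12} \left(- \frac{1}{16}\right) = 2 \sqrt{3} \left(- \frac{1}{16}\right) = - \frac{\sqrt{3}}{8} \approx -0.21651$)
$\left(y + R{\left(0 \right)}\right) l = \left(2 - 9\right) \left(- \frac{\sqrt{3}}{8}\right) = - 7 \left(- \frac{\sqrt{3}}{8}\right) = \frac{7 \sqrt{3}}{8}$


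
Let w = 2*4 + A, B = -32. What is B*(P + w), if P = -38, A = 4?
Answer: 832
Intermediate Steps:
w = 12 (w = 2*4 + 4 = 8 + 4 = 12)
B*(P + w) = -32*(-38 + 12) = -32*(-26) = 832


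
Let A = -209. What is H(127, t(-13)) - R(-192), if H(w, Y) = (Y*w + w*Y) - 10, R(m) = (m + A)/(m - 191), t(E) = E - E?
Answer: -4231/383 ≈ -11.047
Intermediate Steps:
t(E) = 0
R(m) = (-209 + m)/(-191 + m) (R(m) = (m - 209)/(m - 191) = (-209 + m)/(-191 + m))
H(w, Y) = -10 + 2*Y*w (H(w, Y) = (Y*w + Y*w) - 10 = 2*Y*w - 10 = -10 + 2*Y*w)
H(127, t(-13)) - R(-192) = (-10 + 2*0*127) - (-209 - 192)/(-191 - 192) = (-10 + 0) - (-401)/(-383) = -10 - (-1)*(-401)/383 = -10 - 1*401/383 = -10 - 401/383 = -4231/383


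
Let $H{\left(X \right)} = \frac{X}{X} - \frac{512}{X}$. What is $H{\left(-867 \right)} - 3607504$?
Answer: $- \frac{3127704589}{867} \approx -3.6075 \cdot 10^{6}$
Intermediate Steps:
$H{\left(X \right)} = 1 - \frac{512}{X}$
$H{\left(-867 \right)} - 3607504 = \frac{-512 - 867}{-867} - 3607504 = \left(- \frac{1}{867}\right) \left(-1379\right) - 3607504 = \frac{1379}{867} - 3607504 = - \frac{3127704589}{867}$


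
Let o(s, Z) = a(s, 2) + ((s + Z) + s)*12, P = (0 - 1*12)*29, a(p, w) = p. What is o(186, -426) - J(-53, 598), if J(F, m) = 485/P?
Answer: -160291/348 ≈ -460.61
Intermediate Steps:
P = -348 (P = (0 - 12)*29 = -12*29 = -348)
J(F, m) = -485/348 (J(F, m) = 485/(-348) = 485*(-1/348) = -485/348)
o(s, Z) = 12*Z + 25*s (o(s, Z) = s + ((s + Z) + s)*12 = s + ((Z + s) + s)*12 = s + (Z + 2*s)*12 = s + (12*Z + 24*s) = 12*Z + 25*s)
o(186, -426) - J(-53, 598) = (12*(-426) + 25*186) - 1*(-485/348) = (-5112 + 4650) + 485/348 = -462 + 485/348 = -160291/348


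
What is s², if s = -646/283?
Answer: 417316/80089 ≈ 5.2107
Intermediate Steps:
s = -646/283 (s = -646*1/283 = -646/283 ≈ -2.2827)
s² = (-646/283)² = 417316/80089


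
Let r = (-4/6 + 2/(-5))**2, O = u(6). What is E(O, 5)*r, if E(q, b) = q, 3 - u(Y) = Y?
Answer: -256/75 ≈ -3.4133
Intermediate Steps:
u(Y) = 3 - Y
O = -3 (O = 3 - 1*6 = 3 - 6 = -3)
r = 256/225 (r = (-4*1/6 + 2*(-1/5))**2 = (-2/3 - 2/5)**2 = (-16/15)**2 = 256/225 ≈ 1.1378)
E(O, 5)*r = -3*256/225 = -256/75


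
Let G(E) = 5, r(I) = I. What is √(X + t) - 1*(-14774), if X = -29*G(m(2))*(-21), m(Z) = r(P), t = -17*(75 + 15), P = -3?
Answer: 14774 + √1515 ≈ 14813.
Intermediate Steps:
t = -1530 (t = -17*90 = -1530)
m(Z) = -3
X = 3045 (X = -29*5*(-21) = -145*(-21) = 3045)
√(X + t) - 1*(-14774) = √(3045 - 1530) - 1*(-14774) = √1515 + 14774 = 14774 + √1515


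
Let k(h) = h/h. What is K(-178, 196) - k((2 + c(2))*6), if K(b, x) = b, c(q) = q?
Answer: -179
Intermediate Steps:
k(h) = 1
K(-178, 196) - k((2 + c(2))*6) = -178 - 1*1 = -178 - 1 = -179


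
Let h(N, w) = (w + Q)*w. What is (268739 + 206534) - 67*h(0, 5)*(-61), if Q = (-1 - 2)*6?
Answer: 209618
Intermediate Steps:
Q = -18 (Q = -3*6 = -18)
h(N, w) = w*(-18 + w) (h(N, w) = (w - 18)*w = (-18 + w)*w = w*(-18 + w))
(268739 + 206534) - 67*h(0, 5)*(-61) = (268739 + 206534) - 335*(-18 + 5)*(-61) = 475273 - 335*(-13)*(-61) = 475273 - 67*(-65)*(-61) = 475273 + 4355*(-61) = 475273 - 265655 = 209618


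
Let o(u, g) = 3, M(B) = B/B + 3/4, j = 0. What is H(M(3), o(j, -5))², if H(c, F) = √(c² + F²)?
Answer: 193/16 ≈ 12.063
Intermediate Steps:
M(B) = 7/4 (M(B) = 1 + 3*(¼) = 1 + ¾ = 7/4)
H(c, F) = √(F² + c²)
H(M(3), o(j, -5))² = (√(3² + (7/4)²))² = (√(9 + 49/16))² = (√(193/16))² = (√193/4)² = 193/16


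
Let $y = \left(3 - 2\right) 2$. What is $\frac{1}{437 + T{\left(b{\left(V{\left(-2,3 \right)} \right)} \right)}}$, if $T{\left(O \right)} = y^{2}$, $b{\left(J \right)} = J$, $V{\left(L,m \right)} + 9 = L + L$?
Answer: $\frac{1}{441} \approx 0.0022676$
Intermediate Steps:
$V{\left(L,m \right)} = -9 + 2 L$ ($V{\left(L,m \right)} = -9 + \left(L + L\right) = -9 + 2 L$)
$y = 2$ ($y = 1 \cdot 2 = 2$)
$T{\left(O \right)} = 4$ ($T{\left(O \right)} = 2^{2} = 4$)
$\frac{1}{437 + T{\left(b{\left(V{\left(-2,3 \right)} \right)} \right)}} = \frac{1}{437 + 4} = \frac{1}{441}$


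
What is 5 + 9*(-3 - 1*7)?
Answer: -85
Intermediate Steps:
5 + 9*(-3 - 1*7) = 5 + 9*(-3 - 7) = 5 + 9*(-10) = 5 - 90 = -85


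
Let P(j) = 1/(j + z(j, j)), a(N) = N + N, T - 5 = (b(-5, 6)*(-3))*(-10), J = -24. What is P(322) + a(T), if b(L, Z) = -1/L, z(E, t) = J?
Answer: 6557/298 ≈ 22.003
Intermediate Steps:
z(E, t) = -24
T = 11 (T = 5 + (-1/(-5)*(-3))*(-10) = 5 + (-1*(-⅕)*(-3))*(-10) = 5 + ((⅕)*(-3))*(-10) = 5 - ⅗*(-10) = 5 + 6 = 11)
a(N) = 2*N
P(j) = 1/(-24 + j) (P(j) = 1/(j - 24) = 1/(-24 + j))
P(322) + a(T) = 1/(-24 + 322) + 2*11 = 1/298 + 22 = 6557/298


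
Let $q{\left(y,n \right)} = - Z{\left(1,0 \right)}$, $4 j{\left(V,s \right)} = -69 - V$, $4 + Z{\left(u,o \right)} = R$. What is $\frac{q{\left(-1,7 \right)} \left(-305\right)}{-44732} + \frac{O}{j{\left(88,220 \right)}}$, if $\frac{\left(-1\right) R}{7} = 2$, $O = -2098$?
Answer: $\frac{188126437}{3511462} \approx 53.575$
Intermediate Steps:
$R = -14$ ($R = \left(-7\right) 2 = -14$)
$Z{\left(u,o \right)} = -18$ ($Z{\left(u,o \right)} = -4 - 14 = -18$)
$j{\left(V,s \right)} = - \frac{69}{4} - \frac{V}{4}$ ($j{\left(V,s \right)} = \frac{-69 - V}{4} = - \frac{69}{4} - \frac{V}{4}$)
$q{\left(y,n \right)} = 18$ ($q{\left(y,n \right)} = \left(-1\right) \left(-18\right) = 18$)
$\frac{q{\left(-1,7 \right)} \left(-305\right)}{-44732} + \frac{O}{j{\left(88,220 \right)}} = \frac{18 \left(-305\right)}{-44732} - \frac{2098}{- \frac{69}{4} - 22} = \left(-5490\right) \left(- \frac{1}{44732}\right) - \frac{2098}{- \frac{69}{4} - 22} = \frac{2745}{22366} - \frac{2098}{- \frac{157}{4}} = \frac{2745}{22366} - - \frac{8392}{157} = \frac{2745}{22366} + \frac{8392}{157} = \frac{188126437}{3511462}$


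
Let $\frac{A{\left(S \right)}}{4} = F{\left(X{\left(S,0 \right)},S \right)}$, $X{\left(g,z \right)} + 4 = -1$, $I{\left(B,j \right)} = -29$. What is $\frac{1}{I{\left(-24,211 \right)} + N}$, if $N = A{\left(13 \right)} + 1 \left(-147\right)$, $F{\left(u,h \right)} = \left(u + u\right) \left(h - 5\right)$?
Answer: $- \frac{1}{496} \approx -0.0020161$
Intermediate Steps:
$X{\left(g,z \right)} = -5$ ($X{\left(g,z \right)} = -4 - 1 = -5$)
$F{\left(u,h \right)} = 2 u \left(-5 + h\right)$
$A{\left(S \right)} = 200 - 40 S$ ($A{\left(S \right)} = 4 \cdot 2 \left(-5\right) \left(-5 + S\right) = 4 \left(50 - 10 S\right) = 200 - 40 S$)
$N = -467$ ($N = \left(200 - 520\right) + 1 \left(-147\right) = \left(200 - 520\right) - 147 = -320 - 147 = -467$)
$\frac{1}{I{\left(-24,211 \right)} + N} = \frac{1}{-29 - 467} = \frac{1}{-496} = - \frac{1}{496}$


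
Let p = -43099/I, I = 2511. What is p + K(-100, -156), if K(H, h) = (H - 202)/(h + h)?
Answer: -2114761/130572 ≈ -16.196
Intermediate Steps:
K(H, h) = (-202 + H)/(2*h) (K(H, h) = (-202 + H)/((2*h)) = (-202 + H)*(1/(2*h)) = (-202 + H)/(2*h))
p = -43099/2511 ≈ -17.164
p + K(-100, -156) = -43099/2511 + (½)*(-202 - 100)/(-156) = -43099/2511 + (½)*(-1/156)*(-302) = -43099/2511 + 151/156 = -2114761/130572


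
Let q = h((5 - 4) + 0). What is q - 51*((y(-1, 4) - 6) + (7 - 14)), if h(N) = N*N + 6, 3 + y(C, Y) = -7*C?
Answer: 466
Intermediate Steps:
y(C, Y) = -3 - 7*C
h(N) = 6 + N² (h(N) = N² + 6 = 6 + N²)
q = 7 (q = 6 + ((5 - 4) + 0)² = 6 + (1 + 0)² = 6 + 1² = 6 + 1 = 7)
q - 51*((y(-1, 4) - 6) + (7 - 14)) = 7 - 51*(((-3 - 7*(-1)) - 6) + (7 - 14)) = 7 - 51*(((-3 + 7) - 6) - 7) = 7 - 51*((4 - 6) - 7) = 7 - 51*(-2 - 7) = 7 - 51*(-9) = 7 + 459 = 466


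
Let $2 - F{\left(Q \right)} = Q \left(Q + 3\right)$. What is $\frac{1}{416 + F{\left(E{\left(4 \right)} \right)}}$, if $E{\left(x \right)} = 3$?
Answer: $\frac{1}{400} \approx 0.0025$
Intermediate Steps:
$F{\left(Q \right)} = 2 - Q \left(3 + Q\right)$ ($F{\left(Q \right)} = 2 - Q \left(Q + 3\right) = 2 - Q \left(3 + Q\right)$)
$\frac{1}{416 + F{\left(E{\left(4 \right)} \right)}} = \frac{1}{416 - 16} = \frac{1}{400}$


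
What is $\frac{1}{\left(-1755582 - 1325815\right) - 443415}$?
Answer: $- \frac{1}{3524812} \approx -2.837 \cdot 10^{-7}$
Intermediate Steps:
$\frac{1}{\left(-1755582 - 1325815\right) - 443415} = \frac{1}{-3081397 - 443415} = \frac{1}{-3524812} = - \frac{1}{3524812}$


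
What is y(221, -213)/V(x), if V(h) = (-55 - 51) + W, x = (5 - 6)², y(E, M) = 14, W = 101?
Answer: -14/5 ≈ -2.8000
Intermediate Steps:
x = 1 (x = (-1)² = 1)
V(h) = -5 (V(h) = (-55 - 51) + 101 = -106 + 101 = -5)
y(221, -213)/V(x) = 14/(-5) = 14*(-⅕) = -14/5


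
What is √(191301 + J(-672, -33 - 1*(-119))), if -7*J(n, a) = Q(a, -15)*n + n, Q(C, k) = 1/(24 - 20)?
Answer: 3*√21269 ≈ 437.52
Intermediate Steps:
Q(C, k) = ¼ (Q(C, k) = 1/4 = ¼)
J(n, a) = -5*n/28 (J(n, a) = -(n/4 + n)/7 = -5*n/28)
√(191301 + J(-672, -33 - 1*(-119))) = √(191301 - 5/28*(-672)) = √(191301 + 120) = √191421 = 3*√21269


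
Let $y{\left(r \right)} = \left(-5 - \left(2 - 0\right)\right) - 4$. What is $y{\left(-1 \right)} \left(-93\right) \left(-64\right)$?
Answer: $-65472$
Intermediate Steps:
$y{\left(r \right)} = -11$ ($y{\left(r \right)} = \left(-5 - \left(2 + 0\right)\right) - 4 = \left(-5 - 2\right) - 4 = -7 - 4 = -11$)
$y{\left(-1 \right)} \left(-93\right) \left(-64\right) = \left(-11\right) \left(-93\right) \left(-64\right) = 1023 \left(-64\right) = -65472$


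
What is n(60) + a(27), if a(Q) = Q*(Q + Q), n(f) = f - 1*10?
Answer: 1508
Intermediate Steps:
n(f) = -10 + f (n(f) = f - 10 = -10 + f)
a(Q) = 2*Q**2 (a(Q) = Q*(2*Q) = 2*Q**2)
n(60) + a(27) = (-10 + 60) + 2*27**2 = 50 + 2*729 = 50 + 1458 = 1508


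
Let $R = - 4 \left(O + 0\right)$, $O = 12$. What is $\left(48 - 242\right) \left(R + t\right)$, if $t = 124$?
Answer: $-14744$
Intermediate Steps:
$R = -48$ ($R = - 4 \left(12 + 0\right) = \left(-4\right) 12 = -48$)
$\left(48 - 242\right) \left(R + t\right) = \left(48 - 242\right) \left(-48 + 124\right) = \left(-194\right) 76 = -14744$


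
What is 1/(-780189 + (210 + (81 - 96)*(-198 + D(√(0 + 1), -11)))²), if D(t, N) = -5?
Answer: 1/9814836 ≈ 1.0189e-7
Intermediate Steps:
1/(-780189 + (210 + (81 - 96)*(-198 + D(√(0 + 1), -11)))²) = 1/(-780189 + (210 + (81 - 96)*(-198 - 5))²) = 1/(-780189 + (210 - 15*(-203))²) = 1/(-780189 + (210 + 3045)²) = 1/(-780189 + 3255²) = 1/(-780189 + 10595025) = 1/9814836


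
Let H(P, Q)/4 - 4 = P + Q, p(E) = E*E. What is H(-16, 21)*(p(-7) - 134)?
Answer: -3060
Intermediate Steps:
p(E) = E**2
H(P, Q) = 16 + 4*P + 4*Q (H(P, Q) = 16 + 4*(P + Q) = 16 + (4*P + 4*Q) = 16 + 4*P + 4*Q)
H(-16, 21)*(p(-7) - 134) = (16 + 4*(-16) + 4*21)*((-7)**2 - 134) = (16 - 64 + 84)*(49 - 134) = 36*(-85) = -3060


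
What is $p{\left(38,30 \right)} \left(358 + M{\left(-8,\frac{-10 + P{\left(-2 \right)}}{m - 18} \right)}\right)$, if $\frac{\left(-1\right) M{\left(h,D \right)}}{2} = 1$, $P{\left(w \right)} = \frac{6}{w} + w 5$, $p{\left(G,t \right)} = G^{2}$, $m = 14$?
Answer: $514064$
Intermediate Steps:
$P{\left(w \right)} = 5 w + \frac{6}{w}$ ($P{\left(w \right)} = \frac{6}{w} + 5 w = 5 w + \frac{6}{w}$)
$M{\left(h,D \right)} = -2$ ($M{\left(h,D \right)} = \left(-2\right) 1 = -2$)
$p{\left(38,30 \right)} \left(358 + M{\left(-8,\frac{-10 + P{\left(-2 \right)}}{m - 18} \right)}\right) = 38^{2} \left(358 - 2\right) = 1444 \cdot 356 = 514064$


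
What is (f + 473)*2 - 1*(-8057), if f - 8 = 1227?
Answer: 11473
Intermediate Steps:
f = 1235 (f = 8 + 1227 = 1235)
(f + 473)*2 - 1*(-8057) = (1235 + 473)*2 - 1*(-8057) = 1708*2 + 8057 = 3416 + 8057 = 11473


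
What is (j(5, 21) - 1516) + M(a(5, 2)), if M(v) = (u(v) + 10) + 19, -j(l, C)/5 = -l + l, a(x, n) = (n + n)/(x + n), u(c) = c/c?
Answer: -1486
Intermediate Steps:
u(c) = 1
a(x, n) = 2*n/(n + x) (a(x, n) = (2*n)/(n + x) = 2*n/(n + x))
j(l, C) = 0 (j(l, C) = -5*(-l + l) = -5*0 = 0)
M(v) = 30 (M(v) = (1 + 10) + 19 = 11 + 19 = 30)
(j(5, 21) - 1516) + M(a(5, 2)) = (0 - 1516) + 30 = -1516 + 30 = -1486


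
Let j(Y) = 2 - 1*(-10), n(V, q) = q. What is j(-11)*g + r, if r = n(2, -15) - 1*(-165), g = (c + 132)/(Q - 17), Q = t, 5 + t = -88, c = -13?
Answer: 7536/55 ≈ 137.02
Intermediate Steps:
t = -93 (t = -5 - 88 = -93)
j(Y) = 12 (j(Y) = 2 + 10 = 12)
Q = -93
g = -119/110 (g = (-13 + 132)/(-93 - 17) = 119/(-110) = 119*(-1/110) = -119/110 ≈ -1.0818)
r = 150 (r = -15 - 1*(-165) = -15 + 165 = 150)
j(-11)*g + r = 12*(-119/110) + 150 = -714/55 + 150 = 7536/55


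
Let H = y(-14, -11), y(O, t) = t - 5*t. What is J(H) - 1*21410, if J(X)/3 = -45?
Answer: -21545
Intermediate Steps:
y(O, t) = -4*t
H = 44 (H = -4*(-11) = 44)
J(X) = -135 (J(X) = 3*(-45) = -135)
J(H) - 1*21410 = -135 - 1*21410 = -135 - 21410 = -21545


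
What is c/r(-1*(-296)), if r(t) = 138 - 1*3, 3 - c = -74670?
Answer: 8297/15 ≈ 553.13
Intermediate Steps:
c = 74673 (c = 3 - 1*(-74670) = 3 + 74670 = 74673)
r(t) = 135 (r(t) = 138 - 3 = 135)
c/r(-1*(-296)) = 74673/135 = 74673*(1/135) = 8297/15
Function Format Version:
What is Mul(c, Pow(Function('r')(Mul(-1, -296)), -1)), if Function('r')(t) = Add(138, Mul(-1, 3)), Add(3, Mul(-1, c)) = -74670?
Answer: Rational(8297, 15) ≈ 553.13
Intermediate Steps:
c = 74673 (c = Add(3, Mul(-1, -74670)) = Add(3, 74670) = 74673)
Function('r')(t) = 135 (Function('r')(t) = Add(138, -3) = 135)
Mul(c, Pow(Function('r')(Mul(-1, -296)), -1)) = Mul(74673, Pow(135, -1)) = Mul(74673, Rational(1, 135)) = Rational(8297, 15)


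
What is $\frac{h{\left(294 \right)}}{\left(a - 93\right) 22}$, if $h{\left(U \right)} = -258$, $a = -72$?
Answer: $\frac{43}{605} \approx 0.071074$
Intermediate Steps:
$\frac{h{\left(294 \right)}}{\left(a - 93\right) 22} = - \frac{258}{\left(-72 - 93\right) 22} = - \frac{258}{\left(-165\right) 22} = - \frac{258}{-3630} = \left(-258\right) \left(- \frac{1}{3630}\right) = \frac{43}{605}$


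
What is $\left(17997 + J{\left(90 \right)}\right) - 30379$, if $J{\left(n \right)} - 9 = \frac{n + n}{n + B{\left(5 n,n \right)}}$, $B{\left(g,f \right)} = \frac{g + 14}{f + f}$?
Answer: $- \frac{25768909}{2083} \approx -12371.0$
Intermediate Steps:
$B{\left(g,f \right)} = \frac{14 + g}{2 f}$
$J{\left(n \right)} = 9 + \frac{2 n}{n + \frac{14 + 5 n}{2 n}}$ ($J{\left(n \right)} = 9 + \frac{n + n}{n + \frac{14 + 5 n}{2 n}} = 9 + \frac{2 n}{n + \frac{14 + 5 n}{2 n}}$)
$\left(17997 + J{\left(90 \right)}\right) - 30379 = \left(17997 + \frac{126 + 22 \cdot 90^{2} + 45 \cdot 90}{14 + 2 \cdot 90^{2} + 5 \cdot 90}\right) - 30379 = \left(17997 + \frac{126 + 22 \cdot 8100 + 4050}{14 + 2 \cdot 8100 + 450}\right) - 30379 = \left(17997 + \frac{126 + 178200 + 4050}{14 + 16200 + 450}\right) - 30379 = \left(17997 + \frac{1}{16664} \cdot 182376\right) - 30379 = \left(17997 + \frac{22797}{2083}\right) - 30379 = \frac{37510548}{2083} - 30379 = - \frac{25768909}{2083}$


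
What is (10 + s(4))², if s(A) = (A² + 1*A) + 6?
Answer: 1296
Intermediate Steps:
s(A) = 6 + A + A² (s(A) = (A² + A) + 6 = (A + A²) + 6 = 6 + A + A²)
(10 + s(4))² = (10 + (6 + 4 + 4²))² = (10 + (6 + 4 + 16))² = (10 + 26)² = 36² = 1296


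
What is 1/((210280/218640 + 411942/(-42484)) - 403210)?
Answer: -29027193/11704308031603 ≈ -2.4800e-6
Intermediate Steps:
1/((210280/218640 + 411942/(-42484)) - 403210) = 1/((210280*(1/218640) + 411942*(-1/42484)) - 403210) = 1/((5257/5466 - 205971/21242) - 403210) = 1/(-253542073/29027193 - 403210) = 1/(-11704308031603/29027193) = -29027193/11704308031603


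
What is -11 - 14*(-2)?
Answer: 17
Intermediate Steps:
-11 - 14*(-2) = -11 + 28 = 17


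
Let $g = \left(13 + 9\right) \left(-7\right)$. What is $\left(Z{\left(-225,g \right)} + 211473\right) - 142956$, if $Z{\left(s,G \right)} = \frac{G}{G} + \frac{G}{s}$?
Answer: $\frac{15416704}{225} \approx 68519.0$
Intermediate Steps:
$g = -154$ ($g = 22 \left(-7\right) = -154$)
$Z{\left(s,G \right)} = 1 + \frac{G}{s}$
$\left(Z{\left(-225,g \right)} + 211473\right) - 142956 = \left(\frac{-154 - 225}{-225} + 211473\right) - 142956 = \left(\left(- \frac{1}{225}\right) \left(-379\right) + 211473\right) - 142956 = \left(\frac{379}{225} + 211473\right) - 142956 = \frac{47581804}{225} - 142956 = \frac{15416704}{225}$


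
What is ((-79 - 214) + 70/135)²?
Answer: 62362609/729 ≈ 85545.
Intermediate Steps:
((-79 - 214) + 70/135)² = (-293 + 70*(1/135))² = (-293 + 14/27)² = (-7897/27)² = 62362609/729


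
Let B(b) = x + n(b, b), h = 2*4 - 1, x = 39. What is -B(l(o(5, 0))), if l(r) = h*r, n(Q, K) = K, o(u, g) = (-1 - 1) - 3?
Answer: -4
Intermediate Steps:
o(u, g) = -5 (o(u, g) = -2 - 3 = -5)
h = 7 (h = 8 - 1 = 7)
l(r) = 7*r
B(b) = 39 + b
-B(l(o(5, 0))) = -(39 + 7*(-5)) = -(39 - 35) = -1*4 = -4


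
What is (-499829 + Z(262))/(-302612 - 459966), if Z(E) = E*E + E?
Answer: 430923/762578 ≈ 0.56509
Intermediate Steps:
Z(E) = E + E**2 (Z(E) = E**2 + E = E + E**2)
(-499829 + Z(262))/(-302612 - 459966) = (-499829 + 262*(1 + 262))/(-302612 - 459966) = (-499829 + 262*263)/(-762578) = (-499829 + 68906)*(-1/762578) = -430923*(-1/762578) = 430923/762578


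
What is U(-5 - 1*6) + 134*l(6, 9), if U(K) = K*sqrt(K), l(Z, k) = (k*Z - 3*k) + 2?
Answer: 3886 - 11*I*sqrt(11) ≈ 3886.0 - 36.483*I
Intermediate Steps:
l(Z, k) = 2 - 3*k + Z*k (l(Z, k) = (Z*k - 3*k) + 2 = (-3*k + Z*k) + 2 = 2 - 3*k + Z*k)
U(K) = K**(3/2)
U(-5 - 1*6) + 134*l(6, 9) = (-5 - 1*6)**(3/2) + 134*(2 - 3*9 + 6*9) = (-5 - 6)**(3/2) + 134*(2 - 27 + 54) = (-11)**(3/2) + 134*29 = -11*I*sqrt(11) + 3886 = 3886 - 11*I*sqrt(11)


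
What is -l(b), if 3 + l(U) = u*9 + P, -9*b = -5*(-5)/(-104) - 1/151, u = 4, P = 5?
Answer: -38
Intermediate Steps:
b = 431/15704 (b = -(-5*(-5)/(-104) - 1/151)/9 = -(25*(-1/104) - 1*1/151)/9 = -(-25/104 - 1/151)/9 = -⅑*(-3879/15704) = 431/15704 ≈ 0.027445)
l(U) = 38 (l(U) = -3 + (4*9 + 5) = -3 + (36 + 5) = -3 + 41 = 38)
-l(b) = -1*38 = -38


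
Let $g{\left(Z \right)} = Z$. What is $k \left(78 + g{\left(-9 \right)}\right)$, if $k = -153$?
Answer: $-10557$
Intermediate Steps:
$k \left(78 + g{\left(-9 \right)}\right) = - 153 \left(78 - 9\right) = \left(-153\right) 69 = -10557$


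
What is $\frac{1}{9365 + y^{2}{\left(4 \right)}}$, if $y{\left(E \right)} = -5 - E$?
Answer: $\frac{1}{9446} \approx 0.00010586$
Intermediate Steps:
$\frac{1}{9365 + y^{2}{\left(4 \right)}} = \frac{1}{9365 + \left(-5 - 4\right)^{2}} = \frac{1}{9365 + \left(-9\right)^{2}} = \frac{1}{9365 + 81} = \frac{1}{9446}$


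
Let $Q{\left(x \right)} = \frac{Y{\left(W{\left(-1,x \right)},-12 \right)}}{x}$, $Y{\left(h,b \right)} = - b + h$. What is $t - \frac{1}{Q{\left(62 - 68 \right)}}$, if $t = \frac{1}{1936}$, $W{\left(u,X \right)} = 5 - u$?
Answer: $\frac{1939}{5808} \approx 0.33385$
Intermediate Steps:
$Y{\left(h,b \right)} = h - b$
$t = \frac{1}{1936} \approx 0.00051653$
$Q{\left(x \right)} = \frac{18}{x}$ ($Q{\left(x \right)} = \frac{\left(5 - -1\right) - -12}{x} = \frac{\left(5 + 1\right) + 12}{x} = \frac{6 + 12}{x} = \frac{18}{x}$)
$t - \frac{1}{Q{\left(62 - 68 \right)}} = \frac{1}{1936} - \frac{1}{18 \frac{1}{62 - 68}} = \frac{1}{1936} - \frac{1}{18 \frac{1}{-6}} = \frac{1}{1936} - \frac{1}{18 \left(- \frac{1}{6}\right)} = \frac{1}{1936} - \frac{1}{-3} = \frac{1}{1936} - - \frac{1}{3} = \frac{1}{1936} + \frac{1}{3} = \frac{1939}{5808}$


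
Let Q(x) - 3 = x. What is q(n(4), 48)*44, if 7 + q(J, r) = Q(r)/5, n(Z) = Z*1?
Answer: 704/5 ≈ 140.80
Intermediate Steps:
Q(x) = 3 + x
n(Z) = Z
q(J, r) = -32/5 + r/5 (q(J, r) = -7 + (3 + r)/5 = -7 + (3 + r)*(⅕) = -7 + (⅗ + r/5) = -32/5 + r/5)
q(n(4), 48)*44 = (-32/5 + (⅕)*48)*44 = (-32/5 + 48/5)*44 = (16/5)*44 = 704/5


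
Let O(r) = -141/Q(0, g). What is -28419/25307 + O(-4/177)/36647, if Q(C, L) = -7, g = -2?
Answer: -7286729364/6491979403 ≈ -1.1224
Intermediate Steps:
O(r) = 141/7 (O(r) = -141/(-7) = -141*(-⅐) = 141/7)
-28419/25307 + O(-4/177)/36647 = -28419/25307 + (141/7)/36647 = -28419*1/25307 + (141/7)*(1/36647) = -28419/25307 + 141/256529 = -7286729364/6491979403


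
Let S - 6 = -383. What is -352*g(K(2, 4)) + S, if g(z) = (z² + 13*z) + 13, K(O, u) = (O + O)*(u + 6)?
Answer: -751193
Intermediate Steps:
S = -377 (S = 6 - 383 = -377)
K(O, u) = 2*O*(6 + u) (K(O, u) = (2*O)*(6 + u) = 2*O*(6 + u))
g(z) = 13 + z² + 13*z
-352*g(K(2, 4)) + S = -352*(13 + (2*2*(6 + 4))² + 13*(2*2*(6 + 4))) - 377 = -352*(13 + (2*2*10)² + 13*(2*2*10)) - 377 = -352*(13 + 40² + 13*40) - 377 = -352*(13 + 1600 + 520) - 377 = -352*2133 - 377 = -750816 - 377 = -751193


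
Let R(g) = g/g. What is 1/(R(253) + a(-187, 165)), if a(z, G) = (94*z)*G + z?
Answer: -1/2900556 ≈ -3.4476e-7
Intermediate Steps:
R(g) = 1
a(z, G) = z + 94*G*z (a(z, G) = 94*G*z + z = z + 94*G*z)
1/(R(253) + a(-187, 165)) = 1/(1 - 187*(1 + 94*165)) = 1/(1 - 187*(1 + 15510)) = 1/(1 - 187*15511) = 1/(1 - 2900557) = 1/(-2900556) = -1/2900556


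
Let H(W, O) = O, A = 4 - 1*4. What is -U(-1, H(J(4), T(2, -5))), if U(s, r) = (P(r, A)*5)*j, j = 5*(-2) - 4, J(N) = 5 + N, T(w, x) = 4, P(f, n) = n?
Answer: 0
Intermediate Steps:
A = 0 (A = 4 - 4 = 0)
j = -14 (j = -10 - 4 = -14)
U(s, r) = 0 (U(s, r) = (0*5)*(-14) = 0*(-14) = 0)
-U(-1, H(J(4), T(2, -5))) = -1*0 = 0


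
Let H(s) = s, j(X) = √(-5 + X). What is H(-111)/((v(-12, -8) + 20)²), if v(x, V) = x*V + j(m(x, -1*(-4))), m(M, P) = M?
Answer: -111/(116 + I*√17)² ≈ -0.0082179 + 0.00058493*I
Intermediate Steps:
v(x, V) = √(-5 + x) + V*x (v(x, V) = x*V + √(-5 + x) = V*x + √(-5 + x) = √(-5 + x) + V*x)
H(-111)/((v(-12, -8) + 20)²) = -111/((√(-5 - 12) - 8*(-12)) + 20)² = -111/((√(-17) + 96) + 20)² = -111/((I*√17 + 96) + 20)² = -111/((96 + I*√17) + 20)² = -111/(116 + I*√17)²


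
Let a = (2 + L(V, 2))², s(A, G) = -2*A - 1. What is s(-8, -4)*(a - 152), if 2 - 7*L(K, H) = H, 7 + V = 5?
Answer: -2220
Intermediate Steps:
V = -2 (V = -7 + 5 = -2)
L(K, H) = 2/7 - H/7
s(A, G) = -1 - 2*A
a = 4 (a = (2 + (2/7 - ⅐*2))² = (2 + (2/7 - 2/7))² = (2 + 0)² = 2² = 4)
s(-8, -4)*(a - 152) = (-1 - 2*(-8))*(4 - 152) = (-1 + 16)*(-148) = 15*(-148) = -2220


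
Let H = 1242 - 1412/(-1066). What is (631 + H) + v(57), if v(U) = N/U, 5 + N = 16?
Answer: 56949718/30381 ≈ 1874.5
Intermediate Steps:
N = 11 (N = -5 + 16 = 11)
v(U) = 11/U
H = 662692/533 (H = 1242 - 1412*(-1)/1066 = 1242 - 1*(-706/533) = 1242 + 706/533 = 662692/533 ≈ 1243.3)
(631 + H) + v(57) = (631 + 662692/533) + 11/57 = 999015/533 + 11*(1/57) = 999015/533 + 11/57 = 56949718/30381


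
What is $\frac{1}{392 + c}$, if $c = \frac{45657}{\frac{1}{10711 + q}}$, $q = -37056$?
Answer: $- \frac{1}{1202833273} \approx -8.3137 \cdot 10^{-10}$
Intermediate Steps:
$c = -1202833665$ ($c = \frac{45657}{\frac{1}{10711 - 37056}} = \frac{45657}{\frac{1}{-26345}} = \frac{45657}{- \frac{1}{26345}} = 45657 \left(-26345\right) = -1202833665$)
$\frac{1}{392 + c} = \frac{1}{392 - 1202833665} = \frac{1}{-1202833273} = - \frac{1}{1202833273}$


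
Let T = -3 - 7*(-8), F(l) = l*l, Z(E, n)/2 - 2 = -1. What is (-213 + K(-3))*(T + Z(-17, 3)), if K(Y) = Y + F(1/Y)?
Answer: -106865/9 ≈ -11874.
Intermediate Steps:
Z(E, n) = 2 (Z(E, n) = 4 + 2*(-1) = 4 - 2 = 2)
F(l) = l**2
T = 53 (T = -3 + 56 = 53)
K(Y) = Y + Y**(-2) (K(Y) = Y + (1/Y)**2 = Y + Y**(-2))
(-213 + K(-3))*(T + Z(-17, 3)) = (-213 + (-3 + (-3)**(-2)))*(53 + 2) = (-213 + (-3 + 1/9))*55 = (-213 - 26/9)*55 = -1943/9*55 = -106865/9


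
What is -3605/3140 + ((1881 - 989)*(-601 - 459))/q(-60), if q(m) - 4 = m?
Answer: 74218273/4396 ≈ 16883.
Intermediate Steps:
q(m) = 4 + m
-3605/3140 + ((1881 - 989)*(-601 - 459))/q(-60) = -3605/3140 + ((1881 - 989)*(-601 - 459))/(4 - 60) = -3605*1/3140 + (892*(-1060))/(-56) = -721/628 - 945520*(-1/56) = -721/628 + 118190/7 = 74218273/4396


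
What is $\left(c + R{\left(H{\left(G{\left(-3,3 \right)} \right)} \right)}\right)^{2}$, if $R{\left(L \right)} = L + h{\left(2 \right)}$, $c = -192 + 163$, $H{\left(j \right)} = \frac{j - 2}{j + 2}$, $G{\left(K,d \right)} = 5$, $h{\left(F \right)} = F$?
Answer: $\frac{34596}{49} \approx 706.04$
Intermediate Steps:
$H{\left(j \right)} = \frac{-2 + j}{2 + j}$
$c = -29$
$R{\left(L \right)} = 2 + L$ ($R{\left(L \right)} = L + 2 = 2 + L$)
$\left(c + R{\left(H{\left(G{\left(-3,3 \right)} \right)} \right)}\right)^{2} = \left(-29 + \left(2 + \frac{-2 + 5}{2 + 5}\right)\right)^{2} = \left(-29 + \left(2 + \frac{1}{7} \cdot 3\right)\right)^{2} = \left(-29 + \left(2 + \frac{3}{7}\right)\right)^{2} = \left(-29 + \frac{17}{7}\right)^{2} = \left(- \frac{186}{7}\right)^{2} = \frac{34596}{49}$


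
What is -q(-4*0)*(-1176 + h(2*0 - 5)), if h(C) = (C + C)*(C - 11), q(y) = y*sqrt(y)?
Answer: 0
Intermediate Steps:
q(y) = y**(3/2)
h(C) = 2*C*(-11 + C) (h(C) = (2*C)*(-11 + C) = 2*C*(-11 + C))
-q(-4*0)*(-1176 + h(2*0 - 5)) = -(-4*0)**(3/2)*(-1176 + 2*(2*0 - 5)*(-11 + (2*0 - 5))) = -0**(3/2)*(-1176 + 2*(0 - 5)*(-11 + (0 - 5))) = -0*(-1176 + 2*(-5)*(-11 - 5)) = -0*(-1176 + 2*(-5)*(-16)) = -0*(-1176 + 160) = -0*(-1016) = -1*0 = 0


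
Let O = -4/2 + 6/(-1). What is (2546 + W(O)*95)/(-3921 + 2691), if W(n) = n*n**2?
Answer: 23047/615 ≈ 37.475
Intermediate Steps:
O = -8 (O = -4*1/2 + 6*(-1) = -2 - 6 = -8)
W(n) = n**3
(2546 + W(O)*95)/(-3921 + 2691) = (2546 + (-8)**3*95)/(-3921 + 2691) = (2546 - 512*95)/(-1230) = (2546 - 48640)*(-1/1230) = -46094*(-1/1230) = 23047/615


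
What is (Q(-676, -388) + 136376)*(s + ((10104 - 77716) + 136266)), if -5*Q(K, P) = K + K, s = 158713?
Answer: 155344410144/5 ≈ 3.1069e+10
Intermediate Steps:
Q(K, P) = -2*K/5 (Q(K, P) = -(K + K)/5 = -2*K/5)
(Q(-676, -388) + 136376)*(s + ((10104 - 77716) + 136266)) = (-2/5*(-676) + 136376)*(158713 + ((10104 - 77716) + 136266)) = (1352/5 + 136376)*(158713 + (-67612 + 136266)) = 683232*(158713 + 68654)/5 = (683232/5)*227367 = 155344410144/5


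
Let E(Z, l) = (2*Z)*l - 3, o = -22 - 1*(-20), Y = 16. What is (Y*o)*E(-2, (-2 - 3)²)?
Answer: 3296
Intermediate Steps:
o = -2 (o = -22 + 20 = -2)
E(Z, l) = -3 + 2*Z*l (E(Z, l) = 2*Z*l - 3 = -3 + 2*Z*l)
(Y*o)*E(-2, (-2 - 3)²) = (16*(-2))*(-3 + 2*(-2)*(-2 - 3)²) = -32*(-3 + 2*(-2)*(-5)²) = -32*(-3 + 2*(-2)*25) = -32*(-3 - 100) = -32*(-103) = 3296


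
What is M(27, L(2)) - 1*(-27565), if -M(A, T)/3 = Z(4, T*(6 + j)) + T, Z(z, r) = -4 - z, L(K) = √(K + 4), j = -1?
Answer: 27589 - 3*√6 ≈ 27582.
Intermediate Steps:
L(K) = √(4 + K)
M(A, T) = 24 - 3*T (M(A, T) = -3*((-4 - 1*4) + T) = -3*((-4 - 4) + T) = -3*(-8 + T) = 24 - 3*T)
M(27, L(2)) - 1*(-27565) = (24 - 3*√(4 + 2)) - 1*(-27565) = (24 - 3*√6) + 27565 = 27589 - 3*√6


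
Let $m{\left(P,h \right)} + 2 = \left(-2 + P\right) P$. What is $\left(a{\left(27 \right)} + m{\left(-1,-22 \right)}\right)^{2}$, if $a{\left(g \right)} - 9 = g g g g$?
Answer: $282440165401$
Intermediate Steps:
$m{\left(P,h \right)} = -2 + P \left(-2 + P\right)$ ($m{\left(P,h \right)} = -2 + \left(-2 + P\right) P = -2 + P \left(-2 + P\right)$)
$a{\left(g \right)} = 9 + g^{4}$ ($a{\left(g \right)} = 9 + g g g g = 9 + g g^{2} g = 9 + g^{3} g = 9 + g^{4}$)
$\left(a{\left(27 \right)} + m{\left(-1,-22 \right)}\right)^{2} = \left(\left(9 + 27^{4}\right) - -1\right)^{2} = \left(\left(9 + 531441\right) + \left(-2 + 1 + 2\right)\right)^{2} = \left(531450 + 1\right)^{2} = 531451^{2} = 282440165401$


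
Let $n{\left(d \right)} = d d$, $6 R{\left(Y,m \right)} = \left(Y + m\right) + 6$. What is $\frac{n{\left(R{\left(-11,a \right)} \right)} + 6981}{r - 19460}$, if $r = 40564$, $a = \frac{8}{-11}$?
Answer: $\frac{3379245}{10214336} \approx 0.33083$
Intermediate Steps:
$a = - \frac{8}{11}$ ($a = 8 \left(- \frac{1}{11}\right) = - \frac{8}{11} \approx -0.72727$)
$R{\left(Y,m \right)} = 1 + \frac{Y}{6} + \frac{m}{6}$ ($R{\left(Y,m \right)} = \frac{\left(Y + m\right) + 6}{6} = \frac{6 + Y + m}{6} = 1 + \frac{Y}{6} + \frac{m}{6}$)
$n{\left(d \right)} = d^{2}$
$\frac{n{\left(R{\left(-11,a \right)} \right)} + 6981}{r - 19460} = \frac{\left(1 + \frac{1}{6} \left(-11\right) + \frac{1}{6} \left(- \frac{8}{11}\right)\right)^{2} + 6981}{40564 - 19460} = \frac{\left(1 - \frac{11}{6} - \frac{4}{33}\right)^{2} + 6981}{21104} = \left(\left(- \frac{21}{22}\right)^{2} + 6981\right) \frac{1}{21104} = \left(\frac{441}{484} + 6981\right) \frac{1}{21104} = \frac{3379245}{484} \cdot \frac{1}{21104} = \frac{3379245}{10214336}$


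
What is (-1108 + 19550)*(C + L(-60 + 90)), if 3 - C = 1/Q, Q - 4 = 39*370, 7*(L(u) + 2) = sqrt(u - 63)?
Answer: 133086693/7217 + 18442*I*sqrt(33)/7 ≈ 18441.0 + 15134.0*I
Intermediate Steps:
L(u) = -2 + sqrt(-63 + u)/7 (L(u) = -2 + sqrt(u - 63)/7 = -2 + sqrt(-63 + u)/7)
Q = 14434 (Q = 4 + 39*370 = 4 + 14430 = 14434)
C = 43301/14434 (C = 3 - 1/14434 = 43301/14434 ≈ 2.9999)
(-1108 + 19550)*(C + L(-60 + 90)) = (-1108 + 19550)*(43301/14434 + (-2 + sqrt(-63 + (-60 + 90))/7)) = 18442*(43301/14434 + (-2 + sqrt(-63 + 30)/7)) = 18442*(43301/14434 + (-2 + sqrt(-33)/7)) = 18442*(43301/14434 + (-2 + (I*sqrt(33))/7)) = 18442*(43301/14434 + (-2 + I*sqrt(33)/7)) = 18442*(14433/14434 + I*sqrt(33)/7) = 133086693/7217 + 18442*I*sqrt(33)/7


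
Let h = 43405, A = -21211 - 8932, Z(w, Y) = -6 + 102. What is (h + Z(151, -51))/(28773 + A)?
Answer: -43501/1370 ≈ -31.753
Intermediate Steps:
Z(w, Y) = 96
A = -30143
(h + Z(151, -51))/(28773 + A) = (43405 + 96)/(28773 - 30143) = 43501/(-1370) = 43501*(-1/1370) = -43501/1370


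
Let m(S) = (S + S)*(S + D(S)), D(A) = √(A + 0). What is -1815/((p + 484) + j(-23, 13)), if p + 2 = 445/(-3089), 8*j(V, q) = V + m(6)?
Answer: -540872971735800/145410875010481 + 1662584315040*√6/145410875010481 ≈ -3.6916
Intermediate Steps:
D(A) = √A
m(S) = 2*S*(S + √S) (m(S) = (S + S)*(S + √S) = (2*S)*(S + √S) = 2*S*(S + √S))
j(V, q) = 9 + V/8 + 3*√6/2 (j(V, q) = (V + 2*6*(6 + √6))/8 = (V + (72 + 12*√6))/8 = (72 + V + 12*√6)/8 = 9 + V/8 + 3*√6/2)
p = -6623/3089 (p = -2 + 445/(-3089) = -2 + 445*(-1/3089) = -2 - 445/3089 = -6623/3089 ≈ -2.1441)
-1815/((p + 484) + j(-23, 13)) = -1815/((-6623/3089 + 484) + (9 + (⅛)*(-23) + 3*√6/2)) = -1815/(1488453/3089 + (9 - 23/8 + 3*√6/2)) = -1815/(1488453/3089 + (49/8 + 3*√6/2)) = -1815/(12058985/24712 + 3*√6/2)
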